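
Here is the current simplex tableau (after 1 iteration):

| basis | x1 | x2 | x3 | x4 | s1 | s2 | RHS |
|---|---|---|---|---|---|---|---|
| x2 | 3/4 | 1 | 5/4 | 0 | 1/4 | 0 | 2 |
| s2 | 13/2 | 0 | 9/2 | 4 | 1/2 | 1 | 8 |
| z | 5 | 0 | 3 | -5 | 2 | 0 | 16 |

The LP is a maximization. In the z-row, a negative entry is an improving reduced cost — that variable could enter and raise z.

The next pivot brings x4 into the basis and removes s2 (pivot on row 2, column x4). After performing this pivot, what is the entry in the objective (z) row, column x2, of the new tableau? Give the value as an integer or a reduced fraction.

Pivot element is row 2, column x4: 4.
Normalize row 2: new (row 2, x2) = 0/4 = 0.
z-row ← z-row − (-5)·(new row 2): 0 − (-5)·0 = 0.

0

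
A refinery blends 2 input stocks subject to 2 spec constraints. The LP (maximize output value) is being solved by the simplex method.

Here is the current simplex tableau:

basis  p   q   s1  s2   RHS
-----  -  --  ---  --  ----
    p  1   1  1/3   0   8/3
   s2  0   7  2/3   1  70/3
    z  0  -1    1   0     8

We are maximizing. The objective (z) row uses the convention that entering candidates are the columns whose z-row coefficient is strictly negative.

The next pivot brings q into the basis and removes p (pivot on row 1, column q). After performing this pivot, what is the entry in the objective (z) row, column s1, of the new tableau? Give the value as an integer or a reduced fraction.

4/3

Pivot element is row 1, column q: 1.
Normalize row 1: new (row 1, s1) = (1/3)/1 = 1/3.
z-row ← z-row − (-1)·(new row 1): 1 − (-1)·(1/3) = 4/3.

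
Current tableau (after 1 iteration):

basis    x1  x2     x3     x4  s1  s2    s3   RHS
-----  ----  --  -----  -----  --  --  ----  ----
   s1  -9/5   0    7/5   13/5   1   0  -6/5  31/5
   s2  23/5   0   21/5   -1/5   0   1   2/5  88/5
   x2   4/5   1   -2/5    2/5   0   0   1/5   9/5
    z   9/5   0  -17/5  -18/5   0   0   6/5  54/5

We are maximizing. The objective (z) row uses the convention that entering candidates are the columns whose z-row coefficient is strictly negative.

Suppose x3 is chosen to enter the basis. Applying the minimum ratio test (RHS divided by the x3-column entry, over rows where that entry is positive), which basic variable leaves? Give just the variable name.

Ratios: row 1 (s1): (31/5)/(7/5) = 31/7; row 2 (s2): (88/5)/(21/5) = 88/21; row 3 (x2): entry -2/5 ≤ 0, skip.
Minimum ratio 88/21 is in the s2 row, so s2 leaves.

s2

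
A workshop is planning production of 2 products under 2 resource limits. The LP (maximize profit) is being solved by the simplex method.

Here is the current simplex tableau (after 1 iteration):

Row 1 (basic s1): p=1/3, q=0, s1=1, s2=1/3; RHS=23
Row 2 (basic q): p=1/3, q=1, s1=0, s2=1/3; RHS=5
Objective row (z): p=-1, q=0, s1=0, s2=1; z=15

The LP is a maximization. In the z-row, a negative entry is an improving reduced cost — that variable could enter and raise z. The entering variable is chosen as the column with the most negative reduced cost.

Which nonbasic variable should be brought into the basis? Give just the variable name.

p

Objective-row coefficients: p: -1, q: 0, s1: 0, s2: 1.
The most negative is -1 in column p, so p enters.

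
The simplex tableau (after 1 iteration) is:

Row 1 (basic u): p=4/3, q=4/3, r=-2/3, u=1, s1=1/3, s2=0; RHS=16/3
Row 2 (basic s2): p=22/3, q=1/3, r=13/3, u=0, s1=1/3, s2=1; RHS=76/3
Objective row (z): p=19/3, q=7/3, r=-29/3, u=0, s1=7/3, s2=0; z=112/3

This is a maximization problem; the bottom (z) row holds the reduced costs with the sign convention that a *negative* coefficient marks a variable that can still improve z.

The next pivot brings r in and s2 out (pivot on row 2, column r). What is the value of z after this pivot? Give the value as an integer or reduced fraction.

1220/13

Minimum ratio for r: (76/3)/(13/3) = 76/13.
z changes by −(z-row coeff of r)·ratio = −(-29/3)·(76/13) = 2204/39.
New z = 112/3 + (2204/39) = 1220/13.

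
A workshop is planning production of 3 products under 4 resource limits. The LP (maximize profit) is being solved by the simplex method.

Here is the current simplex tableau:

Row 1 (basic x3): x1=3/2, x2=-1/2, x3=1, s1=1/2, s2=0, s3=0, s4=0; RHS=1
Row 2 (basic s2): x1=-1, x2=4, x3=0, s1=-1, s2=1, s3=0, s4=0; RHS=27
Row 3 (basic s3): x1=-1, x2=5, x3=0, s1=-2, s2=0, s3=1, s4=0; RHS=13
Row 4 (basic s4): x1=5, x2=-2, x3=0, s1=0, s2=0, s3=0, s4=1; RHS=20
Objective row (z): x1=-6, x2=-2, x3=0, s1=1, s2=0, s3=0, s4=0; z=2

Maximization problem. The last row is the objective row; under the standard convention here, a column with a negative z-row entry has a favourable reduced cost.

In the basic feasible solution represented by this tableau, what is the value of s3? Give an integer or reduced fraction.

s3 is basic (row 3); its value is the RHS of that row: 13.

13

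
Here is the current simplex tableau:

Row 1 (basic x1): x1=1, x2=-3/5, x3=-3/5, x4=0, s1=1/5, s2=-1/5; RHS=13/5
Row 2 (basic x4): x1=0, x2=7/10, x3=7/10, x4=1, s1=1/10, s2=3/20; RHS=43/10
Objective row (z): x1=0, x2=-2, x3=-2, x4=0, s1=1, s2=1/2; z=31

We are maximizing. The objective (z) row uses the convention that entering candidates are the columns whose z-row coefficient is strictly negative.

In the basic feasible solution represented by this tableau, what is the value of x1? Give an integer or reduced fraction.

x1 is basic (row 1); its value is the RHS of that row: 13/5.

13/5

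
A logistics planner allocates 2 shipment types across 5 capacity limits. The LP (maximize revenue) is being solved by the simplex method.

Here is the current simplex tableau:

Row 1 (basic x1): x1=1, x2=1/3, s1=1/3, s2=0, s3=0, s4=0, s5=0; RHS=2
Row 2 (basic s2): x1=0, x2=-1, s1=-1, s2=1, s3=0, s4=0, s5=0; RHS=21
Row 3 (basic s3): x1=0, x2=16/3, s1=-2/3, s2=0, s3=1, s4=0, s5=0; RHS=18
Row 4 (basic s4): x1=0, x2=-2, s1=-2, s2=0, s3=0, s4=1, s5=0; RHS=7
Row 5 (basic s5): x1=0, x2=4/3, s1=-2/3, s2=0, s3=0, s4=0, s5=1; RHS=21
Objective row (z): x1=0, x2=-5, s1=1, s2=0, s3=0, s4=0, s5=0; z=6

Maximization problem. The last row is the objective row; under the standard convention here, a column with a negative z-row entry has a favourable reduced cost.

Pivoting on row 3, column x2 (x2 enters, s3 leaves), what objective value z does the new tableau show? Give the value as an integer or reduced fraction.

Minimum ratio for x2: 18/(16/3) = 27/8.
z changes by −(z-row coeff of x2)·ratio = −(-5)·(27/8) = 135/8.
New z = 6 + (135/8) = 183/8.

183/8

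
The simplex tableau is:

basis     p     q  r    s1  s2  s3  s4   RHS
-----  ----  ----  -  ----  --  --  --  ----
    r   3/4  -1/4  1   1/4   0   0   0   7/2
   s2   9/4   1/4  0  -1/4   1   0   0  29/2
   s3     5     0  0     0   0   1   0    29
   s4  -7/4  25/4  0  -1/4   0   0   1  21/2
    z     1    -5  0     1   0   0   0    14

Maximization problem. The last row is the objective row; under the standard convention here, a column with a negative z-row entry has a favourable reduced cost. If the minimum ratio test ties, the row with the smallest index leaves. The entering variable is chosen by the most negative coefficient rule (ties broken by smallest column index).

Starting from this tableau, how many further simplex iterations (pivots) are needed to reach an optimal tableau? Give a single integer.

2

pivot: q in, s4 out → z = 112/5
pivot: p in, r out → z = 420/17
No improving column remains; optimal.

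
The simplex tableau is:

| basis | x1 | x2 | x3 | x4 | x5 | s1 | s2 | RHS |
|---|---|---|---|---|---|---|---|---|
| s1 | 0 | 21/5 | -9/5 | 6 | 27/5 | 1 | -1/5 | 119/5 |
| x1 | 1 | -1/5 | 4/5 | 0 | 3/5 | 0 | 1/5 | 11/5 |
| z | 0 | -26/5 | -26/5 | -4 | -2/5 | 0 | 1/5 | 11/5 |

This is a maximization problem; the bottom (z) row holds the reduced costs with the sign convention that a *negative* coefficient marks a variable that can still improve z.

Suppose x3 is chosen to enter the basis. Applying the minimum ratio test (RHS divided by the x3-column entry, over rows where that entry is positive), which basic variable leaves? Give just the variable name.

x1

Ratios: row 1 (s1): entry -9/5 ≤ 0, skip; row 2 (x1): (11/5)/(4/5) = 11/4.
Minimum ratio 11/4 is in the x1 row, so x1 leaves.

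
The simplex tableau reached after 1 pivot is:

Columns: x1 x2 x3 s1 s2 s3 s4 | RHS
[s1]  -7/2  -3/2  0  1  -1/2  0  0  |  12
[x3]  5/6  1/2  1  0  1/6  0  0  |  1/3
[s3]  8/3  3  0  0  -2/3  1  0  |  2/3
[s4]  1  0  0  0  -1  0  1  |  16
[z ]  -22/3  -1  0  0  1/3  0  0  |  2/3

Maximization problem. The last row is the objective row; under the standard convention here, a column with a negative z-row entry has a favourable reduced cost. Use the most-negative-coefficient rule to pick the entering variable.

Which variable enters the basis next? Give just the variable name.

Objective-row coefficients: x1: -22/3, x2: -1, x3: 0, s1: 0, s2: 1/3, s3: 0, s4: 0.
The most negative is -22/3 in column x1, so x1 enters.

x1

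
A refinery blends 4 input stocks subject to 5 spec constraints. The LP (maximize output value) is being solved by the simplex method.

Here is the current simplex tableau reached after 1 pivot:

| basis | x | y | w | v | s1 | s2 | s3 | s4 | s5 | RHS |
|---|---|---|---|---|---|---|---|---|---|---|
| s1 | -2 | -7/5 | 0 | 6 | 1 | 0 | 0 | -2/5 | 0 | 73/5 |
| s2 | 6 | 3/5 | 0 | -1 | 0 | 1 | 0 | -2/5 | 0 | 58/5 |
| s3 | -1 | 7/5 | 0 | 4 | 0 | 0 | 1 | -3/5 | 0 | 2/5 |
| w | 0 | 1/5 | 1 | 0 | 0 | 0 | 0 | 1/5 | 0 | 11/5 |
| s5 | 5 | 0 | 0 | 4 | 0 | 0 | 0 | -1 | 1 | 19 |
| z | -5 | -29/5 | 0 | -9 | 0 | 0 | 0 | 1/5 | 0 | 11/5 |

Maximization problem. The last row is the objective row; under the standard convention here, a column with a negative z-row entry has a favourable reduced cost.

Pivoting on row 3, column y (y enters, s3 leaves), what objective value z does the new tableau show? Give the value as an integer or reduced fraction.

Minimum ratio for y: (2/5)/(7/5) = 2/7.
z changes by −(z-row coeff of y)·ratio = −(-29/5)·(2/7) = 58/35.
New z = 11/5 + (58/35) = 27/7.

27/7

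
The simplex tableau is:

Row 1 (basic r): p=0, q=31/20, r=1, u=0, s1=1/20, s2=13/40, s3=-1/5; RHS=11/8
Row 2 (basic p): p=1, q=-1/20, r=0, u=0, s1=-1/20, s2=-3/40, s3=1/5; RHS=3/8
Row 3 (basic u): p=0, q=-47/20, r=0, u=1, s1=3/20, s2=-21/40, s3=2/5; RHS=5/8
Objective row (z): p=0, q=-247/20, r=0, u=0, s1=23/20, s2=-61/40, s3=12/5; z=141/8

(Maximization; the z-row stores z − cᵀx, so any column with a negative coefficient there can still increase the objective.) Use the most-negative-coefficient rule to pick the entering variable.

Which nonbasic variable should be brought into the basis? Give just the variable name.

q

Objective-row coefficients: p: 0, q: -247/20, r: 0, u: 0, s1: 23/20, s2: -61/40, s3: 12/5.
The most negative is -247/20 in column q, so q enters.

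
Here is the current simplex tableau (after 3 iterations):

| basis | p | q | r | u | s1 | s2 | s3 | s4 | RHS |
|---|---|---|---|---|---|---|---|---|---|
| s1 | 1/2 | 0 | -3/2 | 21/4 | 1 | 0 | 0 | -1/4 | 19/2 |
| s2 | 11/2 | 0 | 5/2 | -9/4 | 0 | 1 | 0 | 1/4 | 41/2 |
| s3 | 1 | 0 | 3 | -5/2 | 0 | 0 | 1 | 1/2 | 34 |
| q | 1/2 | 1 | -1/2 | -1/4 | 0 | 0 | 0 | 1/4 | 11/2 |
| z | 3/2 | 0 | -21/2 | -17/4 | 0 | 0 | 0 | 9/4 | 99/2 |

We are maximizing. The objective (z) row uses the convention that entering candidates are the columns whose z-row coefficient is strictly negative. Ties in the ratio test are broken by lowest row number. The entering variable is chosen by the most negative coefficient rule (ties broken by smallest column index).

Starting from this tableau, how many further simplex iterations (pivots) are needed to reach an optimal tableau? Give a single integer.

pivot: r in, s2 out → z = 678/5
pivot: u in, s1 out → z = 8275/39
No improving column remains; optimal.

2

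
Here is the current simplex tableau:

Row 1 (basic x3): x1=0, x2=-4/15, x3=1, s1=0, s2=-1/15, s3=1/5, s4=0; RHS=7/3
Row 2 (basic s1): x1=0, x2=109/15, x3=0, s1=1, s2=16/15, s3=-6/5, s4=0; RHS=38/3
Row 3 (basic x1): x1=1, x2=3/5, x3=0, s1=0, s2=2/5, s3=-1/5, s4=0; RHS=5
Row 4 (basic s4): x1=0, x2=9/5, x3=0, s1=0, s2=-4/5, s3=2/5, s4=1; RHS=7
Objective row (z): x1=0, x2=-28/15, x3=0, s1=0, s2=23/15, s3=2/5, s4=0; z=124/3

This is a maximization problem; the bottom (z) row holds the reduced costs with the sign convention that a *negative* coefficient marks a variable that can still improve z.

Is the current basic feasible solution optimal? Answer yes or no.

Column x2 has objective-row coefficient -28/15, which is negative; an improving pivot exists, so not yet optimal.

no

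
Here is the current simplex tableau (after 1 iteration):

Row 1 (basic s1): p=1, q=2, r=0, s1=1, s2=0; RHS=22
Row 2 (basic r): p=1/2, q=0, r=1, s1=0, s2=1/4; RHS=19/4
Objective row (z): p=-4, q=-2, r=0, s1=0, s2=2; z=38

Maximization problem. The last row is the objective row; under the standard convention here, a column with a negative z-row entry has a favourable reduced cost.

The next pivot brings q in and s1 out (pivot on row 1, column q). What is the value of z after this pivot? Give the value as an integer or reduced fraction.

60

Minimum ratio for q: 22/2 = 11.
z changes by −(z-row coeff of q)·ratio = −(-2)·11 = 22.
New z = 38 + 22 = 60.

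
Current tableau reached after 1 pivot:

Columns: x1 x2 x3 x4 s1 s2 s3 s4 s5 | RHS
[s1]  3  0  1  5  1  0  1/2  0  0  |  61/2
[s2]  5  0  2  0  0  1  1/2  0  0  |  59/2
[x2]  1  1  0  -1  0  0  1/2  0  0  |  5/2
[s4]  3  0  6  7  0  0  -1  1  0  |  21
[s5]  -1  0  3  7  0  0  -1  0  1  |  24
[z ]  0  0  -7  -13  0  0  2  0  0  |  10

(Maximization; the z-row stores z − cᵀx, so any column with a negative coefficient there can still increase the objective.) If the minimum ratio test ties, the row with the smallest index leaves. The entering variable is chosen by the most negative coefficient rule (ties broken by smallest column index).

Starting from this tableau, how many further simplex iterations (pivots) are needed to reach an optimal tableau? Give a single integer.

1

pivot: x4 in, s4 out → z = 49
No improving column remains; optimal.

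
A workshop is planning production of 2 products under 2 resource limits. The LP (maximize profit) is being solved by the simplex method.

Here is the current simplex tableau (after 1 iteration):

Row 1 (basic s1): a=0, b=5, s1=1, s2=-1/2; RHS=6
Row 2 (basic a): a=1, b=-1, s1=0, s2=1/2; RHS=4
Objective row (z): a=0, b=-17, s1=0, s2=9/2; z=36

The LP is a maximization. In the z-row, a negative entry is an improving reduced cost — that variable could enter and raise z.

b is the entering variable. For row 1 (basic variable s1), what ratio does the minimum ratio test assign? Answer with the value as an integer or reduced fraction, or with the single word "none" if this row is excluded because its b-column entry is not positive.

6/5

Ratio = RHS / (b entry) = 6 / 5 = 6/5.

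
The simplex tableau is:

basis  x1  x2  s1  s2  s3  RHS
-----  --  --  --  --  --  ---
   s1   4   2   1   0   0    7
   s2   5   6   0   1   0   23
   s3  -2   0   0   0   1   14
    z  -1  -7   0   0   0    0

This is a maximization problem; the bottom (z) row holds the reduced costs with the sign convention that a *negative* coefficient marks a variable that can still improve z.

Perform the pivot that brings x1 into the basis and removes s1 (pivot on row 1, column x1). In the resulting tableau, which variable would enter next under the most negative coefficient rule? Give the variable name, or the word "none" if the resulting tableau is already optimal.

x2

Pivot element 4. New z-row = old z-row − (-1)·(row 1/4).
Updated z-row coefficients: x1: 0, x2: -13/2, s1: 1/4, s2: 0, s3: 0.
The most negative is -13/2 in column x2, so x2 would enter next.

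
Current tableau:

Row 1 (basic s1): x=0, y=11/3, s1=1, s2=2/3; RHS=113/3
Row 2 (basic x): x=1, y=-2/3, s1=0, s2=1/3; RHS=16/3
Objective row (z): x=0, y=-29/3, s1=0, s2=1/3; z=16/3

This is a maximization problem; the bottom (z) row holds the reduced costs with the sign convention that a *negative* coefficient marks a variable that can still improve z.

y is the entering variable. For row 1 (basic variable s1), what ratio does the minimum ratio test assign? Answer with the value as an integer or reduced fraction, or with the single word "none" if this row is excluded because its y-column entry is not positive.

Ratio = RHS / (y entry) = (113/3) / (11/3) = 113/11.

113/11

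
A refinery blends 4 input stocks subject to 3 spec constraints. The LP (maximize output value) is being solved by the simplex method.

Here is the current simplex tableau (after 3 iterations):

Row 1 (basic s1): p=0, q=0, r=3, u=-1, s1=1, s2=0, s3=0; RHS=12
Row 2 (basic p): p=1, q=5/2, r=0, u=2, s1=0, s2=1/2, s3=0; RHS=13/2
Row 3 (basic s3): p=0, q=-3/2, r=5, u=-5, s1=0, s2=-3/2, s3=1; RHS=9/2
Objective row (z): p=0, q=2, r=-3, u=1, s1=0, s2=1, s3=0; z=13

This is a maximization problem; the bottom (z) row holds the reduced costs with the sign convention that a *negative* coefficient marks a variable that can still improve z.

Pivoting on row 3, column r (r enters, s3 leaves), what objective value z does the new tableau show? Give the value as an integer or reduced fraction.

Minimum ratio for r: (9/2)/5 = 9/10.
z changes by −(z-row coeff of r)·ratio = −(-3)·(9/10) = 27/10.
New z = 13 + (27/10) = 157/10.

157/10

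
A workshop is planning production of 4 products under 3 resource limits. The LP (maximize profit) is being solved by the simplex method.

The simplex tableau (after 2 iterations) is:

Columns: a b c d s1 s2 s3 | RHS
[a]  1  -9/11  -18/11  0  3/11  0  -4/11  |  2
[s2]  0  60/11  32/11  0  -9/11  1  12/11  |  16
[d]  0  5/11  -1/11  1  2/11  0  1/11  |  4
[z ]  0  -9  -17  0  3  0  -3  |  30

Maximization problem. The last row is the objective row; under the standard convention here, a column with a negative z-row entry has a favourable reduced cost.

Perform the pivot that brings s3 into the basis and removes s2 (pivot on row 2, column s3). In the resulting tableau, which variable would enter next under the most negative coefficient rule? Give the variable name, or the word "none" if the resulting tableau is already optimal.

c

Pivot element 12/11. New z-row = old z-row − (-3)·(row 2/(12/11)).
Updated z-row coefficients: a: 0, b: 6, c: -9, d: 0, s1: 3/4, s2: 11/4, s3: 0.
The most negative is -9 in column c, so c would enter next.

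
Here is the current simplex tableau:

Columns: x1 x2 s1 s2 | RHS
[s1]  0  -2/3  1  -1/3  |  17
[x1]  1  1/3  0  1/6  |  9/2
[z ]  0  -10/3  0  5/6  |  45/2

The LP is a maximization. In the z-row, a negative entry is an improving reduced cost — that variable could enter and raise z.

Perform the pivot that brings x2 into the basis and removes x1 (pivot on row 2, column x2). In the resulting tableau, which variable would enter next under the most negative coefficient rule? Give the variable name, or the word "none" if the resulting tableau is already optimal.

Pivot element 1/3. New z-row = old z-row − (-10/3)·(row 2/(1/3)).
Updated z-row coefficients: x1: 10, x2: 0, s1: 0, s2: 5/2.
No coefficient is strictly negative; the tableau after this pivot is optimal.

none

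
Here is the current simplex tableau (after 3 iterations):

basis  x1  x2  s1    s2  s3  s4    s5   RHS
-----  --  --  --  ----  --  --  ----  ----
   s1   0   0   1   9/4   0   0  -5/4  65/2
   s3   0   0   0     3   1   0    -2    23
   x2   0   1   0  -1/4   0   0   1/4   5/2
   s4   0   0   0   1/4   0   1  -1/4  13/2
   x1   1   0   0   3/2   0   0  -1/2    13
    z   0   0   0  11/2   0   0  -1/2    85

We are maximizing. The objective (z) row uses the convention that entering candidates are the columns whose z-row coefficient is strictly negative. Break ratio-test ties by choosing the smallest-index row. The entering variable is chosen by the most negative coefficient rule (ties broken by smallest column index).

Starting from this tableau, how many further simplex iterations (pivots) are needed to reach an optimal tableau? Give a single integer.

1

pivot: s5 in, x2 out → z = 90
No improving column remains; optimal.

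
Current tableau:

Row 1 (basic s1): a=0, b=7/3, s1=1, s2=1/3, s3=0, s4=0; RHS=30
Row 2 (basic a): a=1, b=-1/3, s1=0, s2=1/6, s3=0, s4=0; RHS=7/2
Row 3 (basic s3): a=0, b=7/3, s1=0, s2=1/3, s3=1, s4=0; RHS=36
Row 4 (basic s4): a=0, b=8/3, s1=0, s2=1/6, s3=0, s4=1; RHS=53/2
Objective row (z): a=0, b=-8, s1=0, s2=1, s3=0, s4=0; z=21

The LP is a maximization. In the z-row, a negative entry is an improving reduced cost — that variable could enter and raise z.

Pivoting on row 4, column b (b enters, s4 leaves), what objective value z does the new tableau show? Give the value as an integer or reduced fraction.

201/2

Minimum ratio for b: (53/2)/(8/3) = 159/16.
z changes by −(z-row coeff of b)·ratio = −(-8)·(159/16) = 159/2.
New z = 21 + (159/2) = 201/2.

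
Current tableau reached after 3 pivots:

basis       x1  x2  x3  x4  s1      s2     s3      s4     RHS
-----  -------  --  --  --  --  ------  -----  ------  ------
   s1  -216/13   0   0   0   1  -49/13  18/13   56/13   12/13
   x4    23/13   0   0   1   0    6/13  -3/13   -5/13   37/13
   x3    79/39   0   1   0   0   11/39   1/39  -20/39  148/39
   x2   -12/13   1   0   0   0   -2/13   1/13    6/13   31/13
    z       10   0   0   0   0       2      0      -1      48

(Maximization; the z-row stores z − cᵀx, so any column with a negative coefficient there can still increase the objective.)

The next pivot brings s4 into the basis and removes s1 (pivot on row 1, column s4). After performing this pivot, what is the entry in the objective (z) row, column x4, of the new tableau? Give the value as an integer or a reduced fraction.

Pivot element is row 1, column s4: 56/13.
Normalize row 1: new (row 1, x4) = 0/(56/13) = 0.
z-row ← z-row − (-1)·(new row 1): 0 − (-1)·0 = 0.

0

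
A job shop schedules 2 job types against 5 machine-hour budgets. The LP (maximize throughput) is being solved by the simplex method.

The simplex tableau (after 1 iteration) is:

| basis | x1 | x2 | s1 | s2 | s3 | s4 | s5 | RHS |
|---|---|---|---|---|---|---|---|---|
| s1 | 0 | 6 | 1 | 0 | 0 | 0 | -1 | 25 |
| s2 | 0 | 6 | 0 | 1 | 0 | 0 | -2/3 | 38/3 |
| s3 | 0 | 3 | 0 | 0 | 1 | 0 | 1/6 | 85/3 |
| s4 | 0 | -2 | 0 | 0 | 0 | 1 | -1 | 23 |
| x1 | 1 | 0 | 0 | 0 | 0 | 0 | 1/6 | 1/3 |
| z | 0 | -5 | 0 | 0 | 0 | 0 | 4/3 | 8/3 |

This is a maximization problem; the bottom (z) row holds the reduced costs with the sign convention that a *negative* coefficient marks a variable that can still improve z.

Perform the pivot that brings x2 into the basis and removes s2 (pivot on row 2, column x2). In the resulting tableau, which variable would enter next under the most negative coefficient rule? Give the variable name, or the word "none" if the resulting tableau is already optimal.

Pivot element 6. New z-row = old z-row − (-5)·(row 2/6).
Updated z-row coefficients: x1: 0, x2: 0, s1: 0, s2: 5/6, s3: 0, s4: 0, s5: 7/9.
No coefficient is strictly negative; the tableau after this pivot is optimal.

none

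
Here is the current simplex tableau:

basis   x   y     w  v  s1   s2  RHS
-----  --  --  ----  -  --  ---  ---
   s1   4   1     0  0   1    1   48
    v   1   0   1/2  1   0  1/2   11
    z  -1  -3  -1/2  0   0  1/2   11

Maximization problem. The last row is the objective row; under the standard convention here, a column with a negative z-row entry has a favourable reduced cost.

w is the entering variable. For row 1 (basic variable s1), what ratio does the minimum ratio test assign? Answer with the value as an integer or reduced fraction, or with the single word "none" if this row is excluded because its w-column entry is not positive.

none

The w entry in row 1 is 0 ≤ 0, so this row gives no ratio.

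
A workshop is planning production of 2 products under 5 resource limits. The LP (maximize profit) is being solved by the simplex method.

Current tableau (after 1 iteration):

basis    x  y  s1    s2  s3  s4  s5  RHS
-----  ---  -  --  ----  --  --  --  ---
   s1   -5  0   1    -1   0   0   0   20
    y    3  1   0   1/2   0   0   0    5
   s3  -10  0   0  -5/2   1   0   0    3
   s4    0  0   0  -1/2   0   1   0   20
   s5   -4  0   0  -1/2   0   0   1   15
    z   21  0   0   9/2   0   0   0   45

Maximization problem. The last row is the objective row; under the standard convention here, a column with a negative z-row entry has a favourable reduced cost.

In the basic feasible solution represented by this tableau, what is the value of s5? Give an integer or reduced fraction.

15

s5 is basic (row 5); its value is the RHS of that row: 15.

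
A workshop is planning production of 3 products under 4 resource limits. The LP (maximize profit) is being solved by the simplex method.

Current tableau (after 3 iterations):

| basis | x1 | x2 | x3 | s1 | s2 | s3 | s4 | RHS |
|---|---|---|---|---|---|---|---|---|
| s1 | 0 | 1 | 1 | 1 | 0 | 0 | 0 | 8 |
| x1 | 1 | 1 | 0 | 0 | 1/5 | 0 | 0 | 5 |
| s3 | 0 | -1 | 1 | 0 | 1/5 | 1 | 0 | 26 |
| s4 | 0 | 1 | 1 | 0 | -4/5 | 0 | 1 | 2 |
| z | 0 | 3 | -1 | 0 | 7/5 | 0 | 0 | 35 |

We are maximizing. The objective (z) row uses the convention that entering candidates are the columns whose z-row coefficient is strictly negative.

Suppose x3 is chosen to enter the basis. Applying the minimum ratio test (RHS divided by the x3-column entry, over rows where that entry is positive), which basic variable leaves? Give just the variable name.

Ratios: row 1 (s1): 8/1 = 8; row 2 (x1): entry 0 ≤ 0, skip; row 3 (s3): 26/1 = 26; row 4 (s4): 2/1 = 2.
Minimum ratio 2 is in the s4 row, so s4 leaves.

s4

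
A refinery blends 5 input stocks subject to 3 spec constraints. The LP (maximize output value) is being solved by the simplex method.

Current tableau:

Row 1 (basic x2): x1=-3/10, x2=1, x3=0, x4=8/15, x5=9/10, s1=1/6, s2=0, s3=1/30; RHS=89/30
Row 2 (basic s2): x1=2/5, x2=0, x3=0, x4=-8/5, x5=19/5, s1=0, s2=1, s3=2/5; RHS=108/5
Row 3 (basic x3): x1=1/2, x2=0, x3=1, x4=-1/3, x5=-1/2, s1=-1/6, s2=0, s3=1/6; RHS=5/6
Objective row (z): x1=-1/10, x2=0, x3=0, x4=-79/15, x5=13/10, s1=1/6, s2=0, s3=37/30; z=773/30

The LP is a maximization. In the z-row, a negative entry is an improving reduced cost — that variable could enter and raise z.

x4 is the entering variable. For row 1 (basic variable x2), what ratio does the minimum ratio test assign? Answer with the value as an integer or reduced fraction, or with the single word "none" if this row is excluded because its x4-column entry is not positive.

89/16

Ratio = RHS / (x4 entry) = (89/30) / (8/15) = 89/16.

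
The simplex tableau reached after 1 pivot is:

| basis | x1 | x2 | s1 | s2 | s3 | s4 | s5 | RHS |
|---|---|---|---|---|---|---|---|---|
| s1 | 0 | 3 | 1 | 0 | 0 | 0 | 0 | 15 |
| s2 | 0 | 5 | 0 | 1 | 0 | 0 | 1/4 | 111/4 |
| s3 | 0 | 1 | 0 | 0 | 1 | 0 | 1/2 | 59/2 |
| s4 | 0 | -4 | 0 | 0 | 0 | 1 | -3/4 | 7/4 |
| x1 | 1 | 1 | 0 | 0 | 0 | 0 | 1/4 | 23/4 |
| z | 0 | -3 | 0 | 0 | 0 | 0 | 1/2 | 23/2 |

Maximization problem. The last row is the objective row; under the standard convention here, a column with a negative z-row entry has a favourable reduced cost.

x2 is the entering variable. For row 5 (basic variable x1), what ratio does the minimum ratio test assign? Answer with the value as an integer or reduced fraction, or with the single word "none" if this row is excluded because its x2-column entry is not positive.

23/4

Ratio = RHS / (x2 entry) = (23/4) / 1 = 23/4.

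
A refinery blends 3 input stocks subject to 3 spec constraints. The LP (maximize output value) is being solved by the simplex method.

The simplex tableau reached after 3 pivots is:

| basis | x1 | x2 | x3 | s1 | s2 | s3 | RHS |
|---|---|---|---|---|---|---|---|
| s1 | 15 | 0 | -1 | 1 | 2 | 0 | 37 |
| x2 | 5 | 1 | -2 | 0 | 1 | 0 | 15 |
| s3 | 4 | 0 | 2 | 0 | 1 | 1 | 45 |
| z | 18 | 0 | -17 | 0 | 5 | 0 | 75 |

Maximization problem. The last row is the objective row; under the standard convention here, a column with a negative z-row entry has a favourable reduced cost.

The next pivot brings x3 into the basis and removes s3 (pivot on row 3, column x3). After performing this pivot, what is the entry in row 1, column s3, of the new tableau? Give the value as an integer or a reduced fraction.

1/2

Pivot element is row 3, column x3: 2.
Normalize row 3: new (row 3, s3) = 1/2 = 1/2.
row 1 ← row 1 − (-1)·(new row 3): 0 − (-1)·(1/2) = 1/2.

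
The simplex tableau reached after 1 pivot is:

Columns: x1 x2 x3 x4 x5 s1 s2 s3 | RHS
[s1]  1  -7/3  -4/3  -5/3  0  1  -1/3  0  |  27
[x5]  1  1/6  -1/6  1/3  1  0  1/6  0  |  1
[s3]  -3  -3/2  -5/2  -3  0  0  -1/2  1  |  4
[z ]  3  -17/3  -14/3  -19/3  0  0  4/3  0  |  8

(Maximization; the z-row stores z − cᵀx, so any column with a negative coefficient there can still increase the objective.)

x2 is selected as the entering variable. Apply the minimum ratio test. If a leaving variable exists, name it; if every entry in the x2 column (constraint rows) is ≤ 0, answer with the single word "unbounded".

x5

Ratios: row 1 (s1): entry -7/3 ≤ 0, skip; row 2 (x5): 1/(1/6) = 6; row 3 (s3): entry -3/2 ≤ 0, skip.
Minimum ratio is in the x5 row, so x5 leaves.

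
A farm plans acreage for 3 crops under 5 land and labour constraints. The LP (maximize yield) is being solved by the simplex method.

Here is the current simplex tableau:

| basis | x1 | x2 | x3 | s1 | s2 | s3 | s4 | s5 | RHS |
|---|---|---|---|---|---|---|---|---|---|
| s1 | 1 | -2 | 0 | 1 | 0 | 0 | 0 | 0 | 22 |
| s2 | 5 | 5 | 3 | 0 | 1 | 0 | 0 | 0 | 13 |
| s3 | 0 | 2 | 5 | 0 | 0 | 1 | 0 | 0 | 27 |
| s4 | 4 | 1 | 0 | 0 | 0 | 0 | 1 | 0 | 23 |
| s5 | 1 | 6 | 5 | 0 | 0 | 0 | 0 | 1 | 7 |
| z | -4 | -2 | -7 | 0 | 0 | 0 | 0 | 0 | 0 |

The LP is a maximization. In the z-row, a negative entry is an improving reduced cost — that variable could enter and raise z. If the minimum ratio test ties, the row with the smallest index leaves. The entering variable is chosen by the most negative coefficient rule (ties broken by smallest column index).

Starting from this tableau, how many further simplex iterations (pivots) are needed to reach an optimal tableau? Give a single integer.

2

pivot: x3 in, s5 out → z = 49/5
pivot: x1 in, s2 out → z = 15
No improving column remains; optimal.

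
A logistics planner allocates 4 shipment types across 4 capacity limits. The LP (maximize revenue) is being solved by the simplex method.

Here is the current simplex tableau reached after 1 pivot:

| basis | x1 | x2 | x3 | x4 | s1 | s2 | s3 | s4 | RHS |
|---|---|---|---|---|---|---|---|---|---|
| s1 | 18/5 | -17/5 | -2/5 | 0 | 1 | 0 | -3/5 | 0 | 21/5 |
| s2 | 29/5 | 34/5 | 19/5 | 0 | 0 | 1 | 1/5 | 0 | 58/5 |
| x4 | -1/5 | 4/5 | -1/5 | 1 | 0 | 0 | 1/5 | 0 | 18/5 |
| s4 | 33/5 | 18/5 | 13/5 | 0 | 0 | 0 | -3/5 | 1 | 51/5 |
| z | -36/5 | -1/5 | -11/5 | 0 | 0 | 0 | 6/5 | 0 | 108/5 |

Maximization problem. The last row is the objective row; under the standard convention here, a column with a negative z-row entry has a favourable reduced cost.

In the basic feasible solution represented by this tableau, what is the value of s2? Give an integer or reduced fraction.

s2 is basic (row 2); its value is the RHS of that row: 58/5.

58/5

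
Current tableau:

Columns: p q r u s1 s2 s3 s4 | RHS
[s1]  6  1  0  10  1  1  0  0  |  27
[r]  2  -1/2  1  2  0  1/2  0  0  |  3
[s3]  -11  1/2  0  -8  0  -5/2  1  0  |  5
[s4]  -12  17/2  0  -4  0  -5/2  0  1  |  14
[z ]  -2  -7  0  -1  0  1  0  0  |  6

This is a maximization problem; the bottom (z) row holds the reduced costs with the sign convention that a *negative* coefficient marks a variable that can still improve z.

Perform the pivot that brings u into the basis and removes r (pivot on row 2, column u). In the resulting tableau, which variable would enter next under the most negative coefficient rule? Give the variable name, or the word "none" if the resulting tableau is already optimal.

q

Pivot element 2. New z-row = old z-row − (-1)·(row 2/2).
Updated z-row coefficients: p: -1, q: -29/4, r: 1/2, u: 0, s1: 0, s2: 5/4, s3: 0, s4: 0.
The most negative is -29/4 in column q, so q would enter next.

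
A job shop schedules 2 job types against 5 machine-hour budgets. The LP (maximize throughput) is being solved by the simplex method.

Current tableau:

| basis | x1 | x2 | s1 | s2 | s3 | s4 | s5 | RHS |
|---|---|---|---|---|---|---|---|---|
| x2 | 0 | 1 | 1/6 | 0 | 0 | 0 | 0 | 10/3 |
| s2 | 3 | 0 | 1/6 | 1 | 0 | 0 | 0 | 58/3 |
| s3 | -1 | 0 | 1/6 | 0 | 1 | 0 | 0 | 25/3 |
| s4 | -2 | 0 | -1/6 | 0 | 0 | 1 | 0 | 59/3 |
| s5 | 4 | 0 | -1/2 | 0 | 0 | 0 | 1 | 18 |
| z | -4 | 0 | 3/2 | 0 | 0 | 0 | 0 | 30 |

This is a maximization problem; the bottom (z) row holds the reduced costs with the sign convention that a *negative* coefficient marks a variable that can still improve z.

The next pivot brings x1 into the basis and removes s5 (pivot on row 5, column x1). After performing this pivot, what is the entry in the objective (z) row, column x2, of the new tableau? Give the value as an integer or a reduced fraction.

0

Pivot element is row 5, column x1: 4.
Normalize row 5: new (row 5, x2) = 0/4 = 0.
z-row ← z-row − (-4)·(new row 5): 0 − (-4)·0 = 0.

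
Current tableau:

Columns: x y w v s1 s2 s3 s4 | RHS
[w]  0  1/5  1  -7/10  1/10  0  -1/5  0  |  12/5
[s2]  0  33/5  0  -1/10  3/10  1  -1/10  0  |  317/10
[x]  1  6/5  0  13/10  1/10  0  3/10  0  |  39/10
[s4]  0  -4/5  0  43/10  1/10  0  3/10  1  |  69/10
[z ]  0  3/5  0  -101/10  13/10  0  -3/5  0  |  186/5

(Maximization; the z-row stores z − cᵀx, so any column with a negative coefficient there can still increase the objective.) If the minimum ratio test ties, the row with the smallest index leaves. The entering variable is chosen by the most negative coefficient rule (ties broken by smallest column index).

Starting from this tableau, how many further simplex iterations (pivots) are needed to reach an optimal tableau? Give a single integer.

pivot: v in, s4 out → z = 4593/86
pivot: y in, x out → z = 3411/62
No improving column remains; optimal.

2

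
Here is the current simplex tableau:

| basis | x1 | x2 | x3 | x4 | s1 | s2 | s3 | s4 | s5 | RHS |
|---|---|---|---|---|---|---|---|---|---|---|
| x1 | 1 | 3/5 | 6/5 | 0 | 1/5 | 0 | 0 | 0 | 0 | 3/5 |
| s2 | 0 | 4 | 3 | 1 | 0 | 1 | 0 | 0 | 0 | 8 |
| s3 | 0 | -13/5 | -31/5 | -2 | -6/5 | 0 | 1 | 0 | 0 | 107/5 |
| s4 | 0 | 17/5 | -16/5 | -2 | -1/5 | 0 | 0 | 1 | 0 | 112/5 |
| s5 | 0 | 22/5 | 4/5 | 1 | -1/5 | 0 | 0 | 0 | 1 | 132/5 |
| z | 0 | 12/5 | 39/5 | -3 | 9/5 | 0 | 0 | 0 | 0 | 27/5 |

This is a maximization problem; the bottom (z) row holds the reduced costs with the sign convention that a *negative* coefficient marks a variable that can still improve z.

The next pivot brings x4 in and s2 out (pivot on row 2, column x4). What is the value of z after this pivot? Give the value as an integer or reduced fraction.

147/5

Minimum ratio for x4: 8/1 = 8.
z changes by −(z-row coeff of x4)·ratio = −(-3)·8 = 24.
New z = 27/5 + 24 = 147/5.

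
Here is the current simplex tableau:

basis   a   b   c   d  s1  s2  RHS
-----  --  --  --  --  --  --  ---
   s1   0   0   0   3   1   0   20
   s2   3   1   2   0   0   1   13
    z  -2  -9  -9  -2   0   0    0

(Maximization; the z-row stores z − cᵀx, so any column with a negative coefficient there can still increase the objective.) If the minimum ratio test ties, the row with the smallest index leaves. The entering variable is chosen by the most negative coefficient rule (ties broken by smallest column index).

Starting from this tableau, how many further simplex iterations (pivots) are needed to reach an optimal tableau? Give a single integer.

pivot: b in, s2 out → z = 117
pivot: d in, s1 out → z = 391/3
No improving column remains; optimal.

2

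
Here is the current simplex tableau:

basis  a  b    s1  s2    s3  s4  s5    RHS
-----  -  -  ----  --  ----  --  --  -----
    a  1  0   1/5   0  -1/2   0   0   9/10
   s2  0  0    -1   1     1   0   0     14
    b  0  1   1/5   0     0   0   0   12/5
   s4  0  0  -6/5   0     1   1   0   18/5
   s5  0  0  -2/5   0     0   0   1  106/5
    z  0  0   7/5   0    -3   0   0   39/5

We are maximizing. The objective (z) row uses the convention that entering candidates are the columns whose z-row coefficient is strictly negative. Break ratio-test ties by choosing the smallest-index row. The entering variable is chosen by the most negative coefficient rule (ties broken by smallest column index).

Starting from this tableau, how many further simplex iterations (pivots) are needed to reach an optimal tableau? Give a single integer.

2

pivot: s3 in, s4 out → z = 93/5
pivot: s1 in, b out → z = 45
No improving column remains; optimal.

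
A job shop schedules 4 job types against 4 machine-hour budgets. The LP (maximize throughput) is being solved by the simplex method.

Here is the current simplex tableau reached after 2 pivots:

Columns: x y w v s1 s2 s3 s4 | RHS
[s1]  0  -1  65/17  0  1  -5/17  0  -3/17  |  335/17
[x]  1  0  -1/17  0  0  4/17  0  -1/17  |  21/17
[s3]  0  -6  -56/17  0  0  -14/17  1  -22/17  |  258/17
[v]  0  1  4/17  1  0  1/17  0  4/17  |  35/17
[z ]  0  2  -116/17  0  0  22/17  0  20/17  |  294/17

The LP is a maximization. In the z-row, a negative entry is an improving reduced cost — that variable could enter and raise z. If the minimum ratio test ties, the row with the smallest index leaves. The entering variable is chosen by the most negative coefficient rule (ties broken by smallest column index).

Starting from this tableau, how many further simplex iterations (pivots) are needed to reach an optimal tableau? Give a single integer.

pivot: w in, s1 out → z = 682/13
No improving column remains; optimal.

1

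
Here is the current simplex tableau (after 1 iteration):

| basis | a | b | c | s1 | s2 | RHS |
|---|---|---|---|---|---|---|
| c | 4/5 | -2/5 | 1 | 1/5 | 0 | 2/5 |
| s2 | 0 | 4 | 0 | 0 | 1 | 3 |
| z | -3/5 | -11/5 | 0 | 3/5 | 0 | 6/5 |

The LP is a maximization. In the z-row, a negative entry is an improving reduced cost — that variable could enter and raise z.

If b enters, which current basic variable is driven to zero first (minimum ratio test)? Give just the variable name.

Ratios: row 1 (c): entry -2/5 ≤ 0, skip; row 2 (s2): 3/4 = 3/4.
Minimum ratio 3/4 is in the s2 row, so s2 leaves.

s2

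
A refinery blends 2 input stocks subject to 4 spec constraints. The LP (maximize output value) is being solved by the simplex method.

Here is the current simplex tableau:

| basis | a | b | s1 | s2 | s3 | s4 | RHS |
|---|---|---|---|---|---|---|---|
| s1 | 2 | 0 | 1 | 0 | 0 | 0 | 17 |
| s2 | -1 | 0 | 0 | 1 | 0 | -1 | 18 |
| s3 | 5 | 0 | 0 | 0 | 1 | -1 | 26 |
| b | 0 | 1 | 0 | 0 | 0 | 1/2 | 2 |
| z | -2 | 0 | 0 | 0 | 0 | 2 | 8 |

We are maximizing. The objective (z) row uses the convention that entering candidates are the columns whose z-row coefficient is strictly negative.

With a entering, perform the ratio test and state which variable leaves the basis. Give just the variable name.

Ratios: row 1 (s1): 17/2 = 17/2; row 2 (s2): entry -1 ≤ 0, skip; row 3 (s3): 26/5 = 26/5; row 4 (b): entry 0 ≤ 0, skip.
Minimum ratio 26/5 is in the s3 row, so s3 leaves.

s3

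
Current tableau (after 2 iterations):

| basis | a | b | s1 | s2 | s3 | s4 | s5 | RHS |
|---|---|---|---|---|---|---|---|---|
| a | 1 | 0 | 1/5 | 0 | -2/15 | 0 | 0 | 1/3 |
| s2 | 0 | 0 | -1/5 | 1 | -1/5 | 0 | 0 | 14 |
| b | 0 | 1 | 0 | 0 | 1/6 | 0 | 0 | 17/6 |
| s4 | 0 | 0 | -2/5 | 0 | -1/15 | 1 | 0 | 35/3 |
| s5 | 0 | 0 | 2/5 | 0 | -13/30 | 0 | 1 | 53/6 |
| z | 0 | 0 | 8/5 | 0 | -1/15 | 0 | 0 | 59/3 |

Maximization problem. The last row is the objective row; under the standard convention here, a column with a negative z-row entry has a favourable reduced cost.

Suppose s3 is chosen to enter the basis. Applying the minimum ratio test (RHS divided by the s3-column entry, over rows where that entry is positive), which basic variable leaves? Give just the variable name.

b

Ratios: row 1 (a): entry -2/15 ≤ 0, skip; row 2 (s2): entry -1/5 ≤ 0, skip; row 3 (b): (17/6)/(1/6) = 17; row 4 (s4): entry -1/15 ≤ 0, skip; row 5 (s5): entry -13/30 ≤ 0, skip.
Minimum ratio 17 is in the b row, so b leaves.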